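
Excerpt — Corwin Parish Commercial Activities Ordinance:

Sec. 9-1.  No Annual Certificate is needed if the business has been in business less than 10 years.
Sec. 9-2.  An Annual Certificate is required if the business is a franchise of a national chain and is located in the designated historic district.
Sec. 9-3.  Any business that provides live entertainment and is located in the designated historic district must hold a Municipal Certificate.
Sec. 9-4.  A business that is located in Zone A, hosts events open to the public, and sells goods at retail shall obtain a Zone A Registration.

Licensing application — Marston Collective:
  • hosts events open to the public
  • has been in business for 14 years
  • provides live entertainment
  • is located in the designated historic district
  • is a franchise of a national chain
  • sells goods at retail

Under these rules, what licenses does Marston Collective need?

Annual Certificate, Municipal Certificate

Sec. 9-1. years in business 14 ≥ 10 → Annual Certificate exemption does not apply.
Sec. 9-2. is a franchise of a national chain; is located in the designated historic district → Annual Certificate required.
Sec. 9-3. provides live entertainment; is located in the designated historic district → Municipal Certificate required.
Sec. 9-4. is located in the designated historic district (not: is located in Zone A); hosts events open to the public; sells goods at retail → Zone A Registration not required.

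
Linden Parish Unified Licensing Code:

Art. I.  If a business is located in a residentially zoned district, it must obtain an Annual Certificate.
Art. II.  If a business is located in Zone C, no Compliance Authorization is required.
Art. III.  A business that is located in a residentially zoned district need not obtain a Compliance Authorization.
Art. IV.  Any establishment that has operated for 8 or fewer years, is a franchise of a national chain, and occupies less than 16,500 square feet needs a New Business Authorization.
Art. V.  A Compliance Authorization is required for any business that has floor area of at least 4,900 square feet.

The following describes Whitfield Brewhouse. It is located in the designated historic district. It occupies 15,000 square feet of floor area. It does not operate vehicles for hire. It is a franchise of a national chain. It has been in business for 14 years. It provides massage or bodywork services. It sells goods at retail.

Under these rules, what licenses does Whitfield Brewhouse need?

Art. I. is located in the designated historic district (not: is located in a residentially zoned district) → Annual Certificate not required.
Art. II. is located in the designated historic district (not: is located in Zone C) → Compliance Authorization exemption does not apply.
Art. III. is located in the designated historic district (not: is located in a residentially zoned district) → Compliance Authorization exemption does not apply.
Art. IV. years in business 14 > 8; is a franchise of a national chain; floor area 15,000 square feet < 16,500 square feet → New Business Authorization not required.
Art. V. floor area 15,000 square feet ≥ 4,900 square feet → Compliance Authorization required.

Compliance Authorization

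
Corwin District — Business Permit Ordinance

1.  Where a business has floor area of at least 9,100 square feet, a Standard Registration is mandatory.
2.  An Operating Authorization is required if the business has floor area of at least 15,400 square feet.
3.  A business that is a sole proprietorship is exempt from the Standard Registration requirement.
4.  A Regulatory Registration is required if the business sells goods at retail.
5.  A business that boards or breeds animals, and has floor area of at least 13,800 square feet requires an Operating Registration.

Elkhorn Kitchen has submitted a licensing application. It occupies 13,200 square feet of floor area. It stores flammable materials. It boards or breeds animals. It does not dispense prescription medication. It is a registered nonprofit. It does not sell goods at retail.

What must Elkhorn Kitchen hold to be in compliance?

1. floor area 13,200 square feet ≥ 9,100 square feet → Standard Registration required.
2. floor area 13,200 square feet < 15,400 square feet → Operating Authorization not required.
3. is a registered nonprofit (not: is a sole proprietorship) → Standard Registration exemption does not apply.
4. does not sell goods at retail → Regulatory Registration not required.
5. boards or breeds animals; floor area 13,200 square feet < 13,800 square feet → Operating Registration not required.

Standard Registration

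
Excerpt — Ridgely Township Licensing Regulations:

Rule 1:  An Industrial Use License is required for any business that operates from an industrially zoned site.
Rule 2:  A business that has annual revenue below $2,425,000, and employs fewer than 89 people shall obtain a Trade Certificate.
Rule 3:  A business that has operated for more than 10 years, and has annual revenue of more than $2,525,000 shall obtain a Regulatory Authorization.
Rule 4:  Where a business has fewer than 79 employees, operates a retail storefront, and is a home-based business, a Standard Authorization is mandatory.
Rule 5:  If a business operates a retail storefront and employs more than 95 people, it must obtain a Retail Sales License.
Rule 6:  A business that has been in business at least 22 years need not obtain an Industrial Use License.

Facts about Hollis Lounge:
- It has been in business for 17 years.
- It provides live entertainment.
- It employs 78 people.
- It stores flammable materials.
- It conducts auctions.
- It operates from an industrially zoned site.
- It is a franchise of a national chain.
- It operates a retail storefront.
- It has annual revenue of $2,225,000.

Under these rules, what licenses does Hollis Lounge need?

Rule 1: operates from an industrially zoned site → Industrial Use License required.
Rule 2: revenue $2,225,000 < $2,425,000; employees 78 < 89 → Trade Certificate required.
Rule 3: years in business 17 > 10; revenue $2,225,000 ≤ $2,525,000 → Regulatory Authorization not required.
Rule 4: employees 78 < 79; operates a retail storefront; operates from an industrially zoned site (not: is a home-based business) → Standard Authorization not required.
Rule 5: operates a retail storefront; employees 78 ≤ 95 → Retail Sales License not required.
Rule 6: years in business 17 < 22 → Industrial Use License exemption does not apply.

Industrial Use License, Trade Certificate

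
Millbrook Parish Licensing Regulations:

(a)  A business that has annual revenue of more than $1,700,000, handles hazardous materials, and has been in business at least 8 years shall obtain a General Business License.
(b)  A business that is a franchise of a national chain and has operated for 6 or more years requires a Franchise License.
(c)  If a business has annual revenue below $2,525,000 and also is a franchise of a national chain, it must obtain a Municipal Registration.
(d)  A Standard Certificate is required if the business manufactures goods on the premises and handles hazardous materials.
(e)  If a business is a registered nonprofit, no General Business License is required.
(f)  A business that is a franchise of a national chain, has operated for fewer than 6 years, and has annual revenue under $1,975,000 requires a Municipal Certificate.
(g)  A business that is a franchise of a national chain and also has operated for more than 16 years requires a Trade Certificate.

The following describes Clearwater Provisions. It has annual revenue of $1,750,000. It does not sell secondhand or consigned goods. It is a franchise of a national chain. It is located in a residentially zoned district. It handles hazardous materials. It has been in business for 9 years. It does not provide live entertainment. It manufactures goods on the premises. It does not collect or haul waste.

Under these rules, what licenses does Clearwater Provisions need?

Franchise License, General Business License, Municipal Registration, Standard Certificate

(a) revenue $1,750,000 > $1,700,000; handles hazardous materials; years in business 9 ≥ 8 → General Business License required.
(b) is a franchise of a national chain; years in business 9 ≥ 6 → Franchise License required.
(c) revenue $1,750,000 < $2,525,000; is a franchise of a national chain → Municipal Registration required.
(d) manufactures goods on the premises; handles hazardous materials → Standard Certificate required.
(e) is a franchise of a national chain (not: is a registered nonprofit) → General Business License exemption does not apply.
(f) is a franchise of a national chain; years in business 9 ≥ 6; revenue $1,750,000 < $1,975,000 → Municipal Certificate not required.
(g) is a franchise of a national chain; years in business 9 ≤ 16 → Trade Certificate not required.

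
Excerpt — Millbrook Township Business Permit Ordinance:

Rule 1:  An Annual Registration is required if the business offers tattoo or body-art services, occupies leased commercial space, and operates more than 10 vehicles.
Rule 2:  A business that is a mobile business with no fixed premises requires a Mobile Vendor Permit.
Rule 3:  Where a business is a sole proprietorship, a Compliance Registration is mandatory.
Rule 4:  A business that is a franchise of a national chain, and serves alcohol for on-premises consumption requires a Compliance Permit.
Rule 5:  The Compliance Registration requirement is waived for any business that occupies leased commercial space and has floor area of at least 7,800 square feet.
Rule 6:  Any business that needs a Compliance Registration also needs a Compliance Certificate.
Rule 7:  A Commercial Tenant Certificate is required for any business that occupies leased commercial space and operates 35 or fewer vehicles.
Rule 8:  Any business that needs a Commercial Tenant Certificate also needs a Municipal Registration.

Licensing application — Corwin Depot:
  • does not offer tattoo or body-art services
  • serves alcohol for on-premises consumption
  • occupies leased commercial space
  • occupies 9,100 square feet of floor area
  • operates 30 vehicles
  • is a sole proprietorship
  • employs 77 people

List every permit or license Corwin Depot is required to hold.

Rule 1: does not offer tattoo or body-art services; occupies leased commercial space; vehicles 30 > 10 → Annual Registration not required.
Rule 2: occupies leased commercial space (not: is a mobile business with no fixed premises) → Mobile Vendor Permit not required.
Rule 3: is a sole proprietorship → Compliance Registration required.
Rule 4: is a sole proprietorship (not: is a franchise of a national chain); serves alcohol for on-premises consumption → Compliance Permit not required.
Rule 5: occupies leased commercial space; floor area 9,100 square feet ≥ 7,800 square feet → exempt from Compliance Registration.
Rule 6: Compliance Registration is not required → no effect.
Rule 7: occupies leased commercial space; vehicles 30 ≤ 35 → Commercial Tenant Certificate required.
Rule 8: Commercial Tenant Certificate is required → Municipal Registration also required.

Commercial Tenant Certificate, Municipal Registration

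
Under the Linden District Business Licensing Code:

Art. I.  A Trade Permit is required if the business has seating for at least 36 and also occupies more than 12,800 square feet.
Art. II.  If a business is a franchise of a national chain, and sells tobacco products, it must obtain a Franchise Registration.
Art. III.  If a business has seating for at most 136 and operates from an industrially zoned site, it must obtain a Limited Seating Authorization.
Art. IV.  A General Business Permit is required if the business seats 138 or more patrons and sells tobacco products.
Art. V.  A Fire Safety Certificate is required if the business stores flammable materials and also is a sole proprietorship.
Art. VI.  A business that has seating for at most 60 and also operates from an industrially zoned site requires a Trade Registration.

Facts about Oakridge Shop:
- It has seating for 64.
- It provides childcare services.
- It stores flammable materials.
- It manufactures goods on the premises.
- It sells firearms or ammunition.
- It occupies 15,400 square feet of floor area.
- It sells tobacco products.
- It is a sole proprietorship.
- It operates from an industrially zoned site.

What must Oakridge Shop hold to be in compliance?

Fire Safety Certificate, Limited Seating Authorization, Trade Permit

Art. I. seating 64 ≥ 36; floor area 15,400 square feet > 12,800 square feet → Trade Permit required.
Art. II. is a sole proprietorship (not: is a franchise of a national chain); sells tobacco products → Franchise Registration not required.
Art. III. seating 64 ≤ 136; operates from an industrially zoned site → Limited Seating Authorization required.
Art. IV. seating 64 < 138; sells tobacco products → General Business Permit not required.
Art. V. stores flammable materials; is a sole proprietorship → Fire Safety Certificate required.
Art. VI. seating 64 > 60; operates from an industrially zoned site → Trade Registration not required.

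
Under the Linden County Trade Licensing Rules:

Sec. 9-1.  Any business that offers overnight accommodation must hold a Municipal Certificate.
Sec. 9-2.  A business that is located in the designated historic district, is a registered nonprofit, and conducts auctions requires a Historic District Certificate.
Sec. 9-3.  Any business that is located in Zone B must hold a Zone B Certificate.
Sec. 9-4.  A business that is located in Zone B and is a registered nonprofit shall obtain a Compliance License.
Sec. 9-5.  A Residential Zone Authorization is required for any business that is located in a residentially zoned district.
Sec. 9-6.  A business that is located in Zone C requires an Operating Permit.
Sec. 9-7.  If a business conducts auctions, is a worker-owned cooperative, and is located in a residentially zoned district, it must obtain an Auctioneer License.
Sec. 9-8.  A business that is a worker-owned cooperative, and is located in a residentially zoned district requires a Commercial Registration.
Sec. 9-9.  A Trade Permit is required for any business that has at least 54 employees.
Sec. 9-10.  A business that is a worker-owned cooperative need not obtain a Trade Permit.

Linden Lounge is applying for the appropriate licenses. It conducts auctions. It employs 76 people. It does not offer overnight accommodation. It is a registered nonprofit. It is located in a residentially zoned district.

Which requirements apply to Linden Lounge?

Residential Zone Authorization, Trade Permit

Sec. 9-1. does not offer overnight accommodation → Municipal Certificate not required.
Sec. 9-2. is located in a residentially zoned district (not: is located in the designated historic district); is a registered nonprofit; conducts auctions → Historic District Certificate not required.
Sec. 9-3. is located in a residentially zoned district (not: is located in Zone B) → Zone B Certificate not required.
Sec. 9-4. is located in a residentially zoned district (not: is located in Zone B); is a registered nonprofit → Compliance License not required.
Sec. 9-5. is located in a residentially zoned district → Residential Zone Authorization required.
Sec. 9-6. is located in a residentially zoned district (not: is located in Zone C) → Operating Permit not required.
Sec. 9-7. conducts auctions; is a registered nonprofit (not: is a worker-owned cooperative); is located in a residentially zoned district → Auctioneer License not required.
Sec. 9-8. is a registered nonprofit (not: is a worker-owned cooperative); is located in a residentially zoned district → Commercial Registration not required.
Sec. 9-9. employees 76 ≥ 54 → Trade Permit required.
Sec. 9-10. is a registered nonprofit (not: is a worker-owned cooperative) → Trade Permit exemption does not apply.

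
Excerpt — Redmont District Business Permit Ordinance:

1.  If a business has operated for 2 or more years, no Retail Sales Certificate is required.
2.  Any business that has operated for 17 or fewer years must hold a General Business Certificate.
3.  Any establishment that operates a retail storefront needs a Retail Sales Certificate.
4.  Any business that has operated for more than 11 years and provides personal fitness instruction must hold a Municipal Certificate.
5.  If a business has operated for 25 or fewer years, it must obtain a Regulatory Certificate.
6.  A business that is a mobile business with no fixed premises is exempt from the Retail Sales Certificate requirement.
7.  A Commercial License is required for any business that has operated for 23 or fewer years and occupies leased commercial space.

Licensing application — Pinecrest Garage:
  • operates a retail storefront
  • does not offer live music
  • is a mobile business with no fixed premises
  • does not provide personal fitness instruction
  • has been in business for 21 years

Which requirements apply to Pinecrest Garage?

1. years in business 21 ≥ 2 → exempt from Retail Sales Certificate.
2. years in business 21 > 17 → General Business Certificate not required.
3. operates a retail storefront → Retail Sales Certificate required.
4. years in business 21 > 11; does not provide personal fitness instruction → Municipal Certificate not required.
5. years in business 21 ≤ 25 → Regulatory Certificate required.
6. is a mobile business with no fixed premises → exempt from Retail Sales Certificate.
7. years in business 21 ≤ 23; is a mobile business with no fixed premises (not: occupies leased commercial space) → Commercial License not required.

Regulatory Certificate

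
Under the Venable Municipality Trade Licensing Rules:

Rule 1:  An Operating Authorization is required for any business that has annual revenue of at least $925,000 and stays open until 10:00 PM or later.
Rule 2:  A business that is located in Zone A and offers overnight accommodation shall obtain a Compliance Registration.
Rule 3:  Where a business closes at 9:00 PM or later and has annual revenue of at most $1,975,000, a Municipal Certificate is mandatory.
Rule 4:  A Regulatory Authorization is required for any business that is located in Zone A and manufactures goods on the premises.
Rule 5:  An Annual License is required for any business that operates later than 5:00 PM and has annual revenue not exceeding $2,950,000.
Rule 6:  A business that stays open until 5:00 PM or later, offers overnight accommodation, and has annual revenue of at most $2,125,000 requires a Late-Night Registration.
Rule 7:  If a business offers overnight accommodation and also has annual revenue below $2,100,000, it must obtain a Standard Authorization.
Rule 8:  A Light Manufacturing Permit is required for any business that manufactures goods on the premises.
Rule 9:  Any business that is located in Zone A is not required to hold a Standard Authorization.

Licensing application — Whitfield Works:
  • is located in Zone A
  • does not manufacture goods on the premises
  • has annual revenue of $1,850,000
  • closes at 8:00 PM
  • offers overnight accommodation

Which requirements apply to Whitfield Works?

Rule 1: revenue $1,850,000 ≥ $925,000; closes 8:00 PM, at/before 10:00 PM → Operating Authorization not required.
Rule 2: is located in Zone A; offers overnight accommodation → Compliance Registration required.
Rule 3: closes 8:00 PM, at/before 9:00 PM; revenue $1,850,000 ≤ $1,975,000 → Municipal Certificate not required.
Rule 4: is located in Zone A; does not manufacture goods on the premises → Regulatory Authorization not required.
Rule 5: closes 8:00 PM, after 5:00 PM; revenue $1,850,000 ≤ $2,950,000 → Annual License required.
Rule 6: closes 8:00 PM, after 5:00 PM; offers overnight accommodation; revenue $1,850,000 ≤ $2,125,000 → Late-Night Registration required.
Rule 7: offers overnight accommodation; revenue $1,850,000 < $2,100,000 → Standard Authorization required.
Rule 8: does not manufacture goods on the premises → Light Manufacturing Permit not required.
Rule 9: is located in Zone A → exempt from Standard Authorization.

Annual License, Compliance Registration, Late-Night Registration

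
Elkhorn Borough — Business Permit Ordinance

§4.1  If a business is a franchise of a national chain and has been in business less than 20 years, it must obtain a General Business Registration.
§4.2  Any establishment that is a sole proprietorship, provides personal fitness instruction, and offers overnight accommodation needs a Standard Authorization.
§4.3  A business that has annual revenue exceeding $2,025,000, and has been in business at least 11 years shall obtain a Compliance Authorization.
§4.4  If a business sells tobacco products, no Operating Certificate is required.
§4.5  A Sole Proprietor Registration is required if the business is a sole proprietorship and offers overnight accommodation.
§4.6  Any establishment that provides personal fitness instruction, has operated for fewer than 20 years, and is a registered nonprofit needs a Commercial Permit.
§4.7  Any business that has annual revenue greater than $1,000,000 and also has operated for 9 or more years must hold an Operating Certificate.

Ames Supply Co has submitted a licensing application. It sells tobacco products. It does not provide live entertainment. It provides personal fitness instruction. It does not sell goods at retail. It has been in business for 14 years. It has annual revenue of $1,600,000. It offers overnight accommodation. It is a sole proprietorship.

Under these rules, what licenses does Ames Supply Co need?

Sole Proprietor Registration, Standard Authorization

§4.1 is a sole proprietorship (not: is a franchise of a national chain); years in business 14 < 20 → General Business Registration not required.
§4.2 is a sole proprietorship; provides personal fitness instruction; offers overnight accommodation → Standard Authorization required.
§4.3 revenue $1,600,000 ≤ $2,025,000; years in business 14 ≥ 11 → Compliance Authorization not required.
§4.4 sells tobacco products → exempt from Operating Certificate.
§4.5 is a sole proprietorship; offers overnight accommodation → Sole Proprietor Registration required.
§4.6 provides personal fitness instruction; years in business 14 < 20; is a sole proprietorship (not: is a registered nonprofit) → Commercial Permit not required.
§4.7 revenue $1,600,000 > $1,000,000; years in business 14 ≥ 9 → Operating Certificate required.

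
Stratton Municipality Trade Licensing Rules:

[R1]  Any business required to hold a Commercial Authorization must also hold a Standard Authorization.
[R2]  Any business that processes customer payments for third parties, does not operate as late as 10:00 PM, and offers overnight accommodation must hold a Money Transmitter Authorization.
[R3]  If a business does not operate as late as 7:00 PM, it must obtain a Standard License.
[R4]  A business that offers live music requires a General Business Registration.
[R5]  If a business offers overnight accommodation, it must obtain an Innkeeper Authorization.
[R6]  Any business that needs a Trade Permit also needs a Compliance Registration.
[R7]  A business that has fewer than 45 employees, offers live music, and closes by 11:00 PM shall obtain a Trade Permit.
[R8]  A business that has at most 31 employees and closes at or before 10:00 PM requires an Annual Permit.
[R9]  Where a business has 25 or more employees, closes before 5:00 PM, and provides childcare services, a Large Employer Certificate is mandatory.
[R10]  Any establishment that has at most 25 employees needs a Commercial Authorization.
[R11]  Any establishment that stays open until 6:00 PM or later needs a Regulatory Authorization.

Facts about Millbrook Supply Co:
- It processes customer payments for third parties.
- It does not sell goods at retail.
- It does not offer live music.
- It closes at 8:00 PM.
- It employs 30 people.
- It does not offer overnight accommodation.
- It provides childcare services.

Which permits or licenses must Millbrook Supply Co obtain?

[R1] Commercial Authorization is not required → no effect.
[R2] processes customer payments for third parties; closes 8:00 PM, at/before 10:00 PM; does not offer overnight accommodation → Money Transmitter Authorization not required.
[R3] closes 8:00 PM, after 7:00 PM → Standard License not required.
[R4] does not offer live music → General Business Registration not required.
[R5] does not offer overnight accommodation → Innkeeper Authorization not required.
[R6] Trade Permit is not required → no effect.
[R7] employees 30 < 45; does not offer live music; closes 8:00 PM, at/before 11:00 PM → Trade Permit not required.
[R8] employees 30 ≤ 31; closes 8:00 PM, at/before 10:00 PM → Annual Permit required.
[R9] employees 30 ≥ 25; closes 8:00 PM, after 5:00 PM; provides childcare services → Large Employer Certificate not required.
[R10] employees 30 > 25 → Commercial Authorization not required.
[R11] closes 8:00 PM, after 6:00 PM → Regulatory Authorization required.

Annual Permit, Regulatory Authorization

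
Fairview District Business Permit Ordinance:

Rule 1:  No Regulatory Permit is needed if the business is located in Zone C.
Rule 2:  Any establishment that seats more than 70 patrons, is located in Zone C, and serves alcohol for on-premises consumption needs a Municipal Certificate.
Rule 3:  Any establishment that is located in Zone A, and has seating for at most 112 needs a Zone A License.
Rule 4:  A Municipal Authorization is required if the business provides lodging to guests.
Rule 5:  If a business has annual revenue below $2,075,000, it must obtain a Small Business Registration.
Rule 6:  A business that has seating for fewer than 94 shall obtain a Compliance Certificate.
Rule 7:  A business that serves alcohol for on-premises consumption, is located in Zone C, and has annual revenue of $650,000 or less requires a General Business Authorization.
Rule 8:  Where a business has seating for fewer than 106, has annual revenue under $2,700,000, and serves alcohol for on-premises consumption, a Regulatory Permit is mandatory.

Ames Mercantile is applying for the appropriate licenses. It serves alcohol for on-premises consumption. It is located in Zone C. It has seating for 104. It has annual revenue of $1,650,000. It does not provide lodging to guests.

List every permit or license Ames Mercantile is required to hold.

Rule 1: is located in Zone C → exempt from Regulatory Permit.
Rule 2: seating 104 > 70; is located in Zone C; serves alcohol for on-premises consumption → Municipal Certificate required.
Rule 3: is located in Zone C (not: is located in Zone A); seating 104 ≤ 112 → Zone A License not required.
Rule 4: does not provide lodging to guests → Municipal Authorization not required.
Rule 5: revenue $1,650,000 < $2,075,000 → Small Business Registration required.
Rule 6: seating 104 ≥ 94 → Compliance Certificate not required.
Rule 7: serves alcohol for on-premises consumption; is located in Zone C; revenue $1,650,000 > $650,000 → General Business Authorization not required.
Rule 8: seating 104 < 106; revenue $1,650,000 < $2,700,000; serves alcohol for on-premises consumption → Regulatory Permit required.

Municipal Certificate, Small Business Registration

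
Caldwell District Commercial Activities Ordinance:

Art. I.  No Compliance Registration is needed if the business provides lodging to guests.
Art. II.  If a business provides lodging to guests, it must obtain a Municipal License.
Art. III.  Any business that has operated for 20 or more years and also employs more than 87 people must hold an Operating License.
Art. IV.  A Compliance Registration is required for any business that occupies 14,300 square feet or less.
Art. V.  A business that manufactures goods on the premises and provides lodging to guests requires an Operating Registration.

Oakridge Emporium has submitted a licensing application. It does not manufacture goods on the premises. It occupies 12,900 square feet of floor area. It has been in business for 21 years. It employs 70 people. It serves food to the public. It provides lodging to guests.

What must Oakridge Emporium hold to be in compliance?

Art. I. provides lodging to guests → exempt from Compliance Registration.
Art. II. provides lodging to guests → Municipal License required.
Art. III. years in business 21 ≥ 20; employees 70 ≤ 87 → Operating License not required.
Art. IV. floor area 12,900 square feet ≤ 14,300 square feet → Compliance Registration required.
Art. V. does not manufacture goods on the premises; provides lodging to guests → Operating Registration not required.

Municipal License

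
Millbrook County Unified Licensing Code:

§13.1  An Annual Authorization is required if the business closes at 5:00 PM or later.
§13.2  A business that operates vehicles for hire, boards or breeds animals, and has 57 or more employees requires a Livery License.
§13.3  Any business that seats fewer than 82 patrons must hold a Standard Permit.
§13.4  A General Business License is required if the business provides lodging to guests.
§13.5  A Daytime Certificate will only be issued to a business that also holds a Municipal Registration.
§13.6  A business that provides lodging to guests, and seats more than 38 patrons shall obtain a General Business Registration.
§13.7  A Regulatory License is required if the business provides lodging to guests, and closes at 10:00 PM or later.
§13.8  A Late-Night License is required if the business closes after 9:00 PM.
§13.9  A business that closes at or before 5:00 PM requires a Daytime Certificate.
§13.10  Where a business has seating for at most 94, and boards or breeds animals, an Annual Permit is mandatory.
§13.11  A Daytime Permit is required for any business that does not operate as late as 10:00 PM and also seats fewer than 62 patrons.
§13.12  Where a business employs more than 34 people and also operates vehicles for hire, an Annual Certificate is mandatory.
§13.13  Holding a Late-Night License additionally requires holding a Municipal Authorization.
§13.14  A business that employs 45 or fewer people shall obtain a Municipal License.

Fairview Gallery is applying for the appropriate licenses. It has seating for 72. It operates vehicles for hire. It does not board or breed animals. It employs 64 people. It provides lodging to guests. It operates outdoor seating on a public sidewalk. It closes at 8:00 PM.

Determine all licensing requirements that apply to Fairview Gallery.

§13.1 closes 8:00 PM, after 5:00 PM → Annual Authorization required.
§13.2 operates vehicles for hire; does not board or breed animals; employees 64 ≥ 57 → Livery License not required.
§13.3 seating 72 < 82 → Standard Permit required.
§13.4 provides lodging to guests → General Business License required.
§13.5 Daytime Certificate is not required → no effect.
§13.6 provides lodging to guests; seating 72 > 38 → General Business Registration required.
§13.7 provides lodging to guests; closes 8:00 PM, at/before 10:00 PM → Regulatory License not required.
§13.8 closes 8:00 PM, at/before 9:00 PM → Late-Night License not required.
§13.9 closes 8:00 PM, after 5:00 PM → Daytime Certificate not required.
§13.10 seating 72 ≤ 94; does not board or breed animals → Annual Permit not required.
§13.11 closes 8:00 PM, at/before 10:00 PM; seating 72 ≥ 62 → Daytime Permit not required.
§13.12 employees 64 > 34; operates vehicles for hire → Annual Certificate required.
§13.13 Late-Night License is not required → no effect.
§13.14 employees 64 > 45 → Municipal License not required.

Annual Authorization, Annual Certificate, General Business License, General Business Registration, Standard Permit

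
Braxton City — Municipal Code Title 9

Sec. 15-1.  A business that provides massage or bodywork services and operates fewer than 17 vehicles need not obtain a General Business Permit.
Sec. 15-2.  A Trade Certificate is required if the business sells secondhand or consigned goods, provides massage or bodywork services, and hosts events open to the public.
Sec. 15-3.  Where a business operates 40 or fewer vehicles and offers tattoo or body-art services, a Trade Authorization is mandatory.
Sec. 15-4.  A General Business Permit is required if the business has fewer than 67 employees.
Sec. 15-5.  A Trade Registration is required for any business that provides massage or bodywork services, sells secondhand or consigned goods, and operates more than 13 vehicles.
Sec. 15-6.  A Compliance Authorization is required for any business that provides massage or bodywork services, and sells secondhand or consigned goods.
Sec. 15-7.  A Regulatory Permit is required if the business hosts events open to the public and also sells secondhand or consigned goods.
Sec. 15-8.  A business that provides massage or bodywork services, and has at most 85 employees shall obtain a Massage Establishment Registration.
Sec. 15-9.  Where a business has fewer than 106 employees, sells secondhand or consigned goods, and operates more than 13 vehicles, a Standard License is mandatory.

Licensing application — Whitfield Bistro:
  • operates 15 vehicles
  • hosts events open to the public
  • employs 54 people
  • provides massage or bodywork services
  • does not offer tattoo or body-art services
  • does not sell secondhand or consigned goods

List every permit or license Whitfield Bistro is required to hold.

Sec. 15-1. provides massage or bodywork services; vehicles 15 < 17 → exempt from General Business Permit.
Sec. 15-2. does not sell secondhand or consigned goods; provides massage or bodywork services; hosts events open to the public → Trade Certificate not required.
Sec. 15-3. vehicles 15 ≤ 40; does not offer tattoo or body-art services → Trade Authorization not required.
Sec. 15-4. employees 54 < 67 → General Business Permit required.
Sec. 15-5. provides massage or bodywork services; does not sell secondhand or consigned goods; vehicles 15 > 13 → Trade Registration not required.
Sec. 15-6. provides massage or bodywork services; does not sell secondhand or consigned goods → Compliance Authorization not required.
Sec. 15-7. hosts events open to the public; does not sell secondhand or consigned goods → Regulatory Permit not required.
Sec. 15-8. provides massage or bodywork services; employees 54 ≤ 85 → Massage Establishment Registration required.
Sec. 15-9. employees 54 < 106; does not sell secondhand or consigned goods; vehicles 15 > 13 → Standard License not required.

Massage Establishment Registration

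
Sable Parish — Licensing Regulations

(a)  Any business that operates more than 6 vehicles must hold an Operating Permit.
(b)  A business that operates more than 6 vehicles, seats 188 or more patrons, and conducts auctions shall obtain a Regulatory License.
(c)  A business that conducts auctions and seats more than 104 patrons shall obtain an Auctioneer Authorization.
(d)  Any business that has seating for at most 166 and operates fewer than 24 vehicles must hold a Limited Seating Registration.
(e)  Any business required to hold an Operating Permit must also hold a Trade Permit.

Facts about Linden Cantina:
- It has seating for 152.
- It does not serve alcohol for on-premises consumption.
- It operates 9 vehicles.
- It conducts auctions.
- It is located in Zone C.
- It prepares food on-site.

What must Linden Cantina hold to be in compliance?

Auctioneer Authorization, Limited Seating Registration, Operating Permit, Trade Permit

(a) vehicles 9 > 6 → Operating Permit required.
(b) vehicles 9 > 6; seating 152 < 188; conducts auctions → Regulatory License not required.
(c) conducts auctions; seating 152 > 104 → Auctioneer Authorization required.
(d) seating 152 ≤ 166; vehicles 9 < 24 → Limited Seating Registration required.
(e) Operating Permit is required → Trade Permit also required.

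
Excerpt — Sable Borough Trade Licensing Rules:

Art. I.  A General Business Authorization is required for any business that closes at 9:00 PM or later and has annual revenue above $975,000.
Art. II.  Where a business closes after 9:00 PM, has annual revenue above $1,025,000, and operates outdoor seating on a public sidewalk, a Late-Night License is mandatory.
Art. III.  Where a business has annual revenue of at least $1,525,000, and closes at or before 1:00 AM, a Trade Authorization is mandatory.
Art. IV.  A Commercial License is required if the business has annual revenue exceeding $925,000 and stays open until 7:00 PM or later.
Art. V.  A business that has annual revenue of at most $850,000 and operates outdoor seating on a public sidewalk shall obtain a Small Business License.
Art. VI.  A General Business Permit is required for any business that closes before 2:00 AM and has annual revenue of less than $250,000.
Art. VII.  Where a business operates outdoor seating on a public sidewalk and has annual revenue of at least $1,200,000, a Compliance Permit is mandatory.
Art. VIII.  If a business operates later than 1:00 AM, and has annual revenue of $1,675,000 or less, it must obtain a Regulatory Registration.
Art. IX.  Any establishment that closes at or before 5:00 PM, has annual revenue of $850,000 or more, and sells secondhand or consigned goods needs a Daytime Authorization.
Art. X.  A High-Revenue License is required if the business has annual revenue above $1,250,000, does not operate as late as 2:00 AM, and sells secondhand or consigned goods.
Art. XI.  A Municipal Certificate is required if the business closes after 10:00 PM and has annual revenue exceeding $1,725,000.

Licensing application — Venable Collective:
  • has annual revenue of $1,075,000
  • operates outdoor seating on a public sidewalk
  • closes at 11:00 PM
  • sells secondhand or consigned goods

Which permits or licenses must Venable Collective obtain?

Commercial License, General Business Authorization, Late-Night License

Art. I. closes 11:00 PM, after 9:00 PM; revenue $1,075,000 > $975,000 → General Business Authorization required.
Art. II. closes 11:00 PM, after 9:00 PM; revenue $1,075,000 > $1,025,000; operates outdoor seating on a public sidewalk → Late-Night License required.
Art. III. revenue $1,075,000 < $1,525,000; closes 11:00 PM, at/before 1:00 AM → Trade Authorization not required.
Art. IV. revenue $1,075,000 > $925,000; closes 11:00 PM, after 7:00 PM → Commercial License required.
Art. V. revenue $1,075,000 > $850,000; operates outdoor seating on a public sidewalk → Small Business License not required.
Art. VI. closes 11:00 PM, at/before 2:00 AM; revenue $1,075,000 ≥ $250,000 → General Business Permit not required.
Art. VII. operates outdoor seating on a public sidewalk; revenue $1,075,000 < $1,200,000 → Compliance Permit not required.
Art. VIII. closes 11:00 PM, at/before 1:00 AM; revenue $1,075,000 ≤ $1,675,000 → Regulatory Registration not required.
Art. IX. closes 11:00 PM, after 5:00 PM; revenue $1,075,000 ≥ $850,000; sells secondhand or consigned goods → Daytime Authorization not required.
Art. X. revenue $1,075,000 ≤ $1,250,000; closes 11:00 PM, at/before 2:00 AM; sells secondhand or consigned goods → High-Revenue License not required.
Art. XI. closes 11:00 PM, after 10:00 PM; revenue $1,075,000 ≤ $1,725,000 → Municipal Certificate not required.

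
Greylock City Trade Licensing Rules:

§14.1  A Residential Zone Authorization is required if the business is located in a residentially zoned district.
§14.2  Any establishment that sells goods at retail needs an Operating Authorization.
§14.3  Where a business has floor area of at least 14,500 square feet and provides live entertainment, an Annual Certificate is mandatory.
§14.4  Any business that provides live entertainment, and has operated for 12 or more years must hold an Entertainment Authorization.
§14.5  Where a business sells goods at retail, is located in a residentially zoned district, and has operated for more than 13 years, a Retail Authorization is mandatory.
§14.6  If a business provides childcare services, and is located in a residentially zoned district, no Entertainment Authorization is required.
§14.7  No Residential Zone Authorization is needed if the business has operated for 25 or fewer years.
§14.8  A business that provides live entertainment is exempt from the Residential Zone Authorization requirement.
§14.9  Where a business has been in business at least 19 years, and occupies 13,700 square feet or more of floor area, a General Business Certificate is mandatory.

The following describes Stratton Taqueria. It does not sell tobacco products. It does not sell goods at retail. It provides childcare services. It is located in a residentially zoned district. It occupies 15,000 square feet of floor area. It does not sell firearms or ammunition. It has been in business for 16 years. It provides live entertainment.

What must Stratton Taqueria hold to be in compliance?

Annual Certificate

§14.1 is located in a residentially zoned district → Residential Zone Authorization required.
§14.2 does not sell goods at retail → Operating Authorization not required.
§14.3 floor area 15,000 square feet ≥ 14,500 square feet; provides live entertainment → Annual Certificate required.
§14.4 provides live entertainment; years in business 16 ≥ 12 → Entertainment Authorization required.
§14.5 does not sell goods at retail; is located in a residentially zoned district; years in business 16 > 13 → Retail Authorization not required.
§14.6 provides childcare services; is located in a residentially zoned district → exempt from Entertainment Authorization.
§14.7 years in business 16 ≤ 25 → exempt from Residential Zone Authorization.
§14.8 provides live entertainment → exempt from Residential Zone Authorization.
§14.9 years in business 16 < 19; floor area 15,000 square feet ≥ 13,700 square feet → General Business Certificate not required.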